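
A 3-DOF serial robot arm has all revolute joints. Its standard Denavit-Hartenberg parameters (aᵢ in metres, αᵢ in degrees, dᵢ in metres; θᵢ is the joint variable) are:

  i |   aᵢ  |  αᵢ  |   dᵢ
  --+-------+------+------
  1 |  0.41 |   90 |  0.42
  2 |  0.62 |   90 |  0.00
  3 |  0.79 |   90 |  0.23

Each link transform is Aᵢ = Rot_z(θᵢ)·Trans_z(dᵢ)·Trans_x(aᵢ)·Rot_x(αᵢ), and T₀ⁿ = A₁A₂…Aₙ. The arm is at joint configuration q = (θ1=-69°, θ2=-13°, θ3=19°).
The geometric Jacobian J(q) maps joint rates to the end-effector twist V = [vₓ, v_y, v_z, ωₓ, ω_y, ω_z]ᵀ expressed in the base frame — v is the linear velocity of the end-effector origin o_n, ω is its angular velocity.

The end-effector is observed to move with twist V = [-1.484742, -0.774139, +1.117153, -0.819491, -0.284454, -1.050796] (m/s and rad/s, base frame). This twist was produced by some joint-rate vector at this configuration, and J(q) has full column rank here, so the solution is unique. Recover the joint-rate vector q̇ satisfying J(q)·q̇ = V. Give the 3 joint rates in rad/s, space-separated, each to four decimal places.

-0.9290 0.8670 0.1250

o_n = [0.3656, -1.6701, -0.1116]
J₁: ẑ×o_n = [1.6701, 0.3656, -0.0000], ω = ẑ
J2: z=[-0.9336, -0.3584, 0.0000] o=[0.1469, -0.3828, 0.4200] → [0.1905, -0.4963, 1.2802, -0.9336, -0.3584, 0.0000]
J3: z=[-0.0806, 0.2100, -0.9744] o=[0.3634, -0.9468, 0.2805] → [-0.7872, -0.0337, 0.0579, -0.0806, 0.2100, -0.9744]
q̇ = J⁺·V = [-0.9290, 0.8670, 0.1250]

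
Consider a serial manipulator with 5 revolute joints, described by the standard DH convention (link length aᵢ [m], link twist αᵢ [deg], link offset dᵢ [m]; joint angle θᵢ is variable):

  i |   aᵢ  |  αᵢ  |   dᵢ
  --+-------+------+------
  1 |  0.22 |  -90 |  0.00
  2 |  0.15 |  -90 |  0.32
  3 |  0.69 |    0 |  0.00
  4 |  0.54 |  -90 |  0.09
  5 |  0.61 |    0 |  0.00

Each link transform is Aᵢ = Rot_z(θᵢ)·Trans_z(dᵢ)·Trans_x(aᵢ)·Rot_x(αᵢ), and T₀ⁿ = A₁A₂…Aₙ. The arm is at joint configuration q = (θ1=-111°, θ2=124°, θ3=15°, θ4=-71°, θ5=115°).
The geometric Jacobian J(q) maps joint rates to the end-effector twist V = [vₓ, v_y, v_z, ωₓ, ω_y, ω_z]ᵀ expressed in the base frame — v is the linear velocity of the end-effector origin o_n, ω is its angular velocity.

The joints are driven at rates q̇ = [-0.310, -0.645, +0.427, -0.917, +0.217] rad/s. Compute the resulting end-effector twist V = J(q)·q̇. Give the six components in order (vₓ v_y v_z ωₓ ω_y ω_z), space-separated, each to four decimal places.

o_n = [0.3293, -0.1895, -1.0665]
J₁: ẑ×o_n = [0.1895, 0.3293, -0.0000], ω = ẑ
J2: z=[0.9336, -0.3584, 0.0000] o=[-0.0788, -0.2054, 0.0000] → [0.3822, 0.9957, 0.1611, 0.9336, -0.3584, 0.0000]
J3: z=[0.2971, 0.7740, 0.5592] o=[0.2500, -0.2418, -0.1244] → [-0.7584, 0.3243, -0.0459, 0.2971, 0.7740, 0.5592]
J4: z=[0.2971, 0.7740, 0.5592] o=[0.2168, 0.1702, -0.6769] → [-0.1004, 0.1787, -0.1940, 0.2971, 0.7740, 0.5592]
J5: z=[-0.3559, 0.6332, -0.6873] o=[0.7220, 0.2370, -0.8769] → [-0.4133, 0.2024, 0.4005, -0.3559, 0.6332, -0.6873]
V = J·q̇ = [-0.6267, -0.7258, 0.1412, -0.8250, -0.0107, -0.7331]

-0.6267 -0.7258 0.1412 -0.8250 -0.0107 -0.7331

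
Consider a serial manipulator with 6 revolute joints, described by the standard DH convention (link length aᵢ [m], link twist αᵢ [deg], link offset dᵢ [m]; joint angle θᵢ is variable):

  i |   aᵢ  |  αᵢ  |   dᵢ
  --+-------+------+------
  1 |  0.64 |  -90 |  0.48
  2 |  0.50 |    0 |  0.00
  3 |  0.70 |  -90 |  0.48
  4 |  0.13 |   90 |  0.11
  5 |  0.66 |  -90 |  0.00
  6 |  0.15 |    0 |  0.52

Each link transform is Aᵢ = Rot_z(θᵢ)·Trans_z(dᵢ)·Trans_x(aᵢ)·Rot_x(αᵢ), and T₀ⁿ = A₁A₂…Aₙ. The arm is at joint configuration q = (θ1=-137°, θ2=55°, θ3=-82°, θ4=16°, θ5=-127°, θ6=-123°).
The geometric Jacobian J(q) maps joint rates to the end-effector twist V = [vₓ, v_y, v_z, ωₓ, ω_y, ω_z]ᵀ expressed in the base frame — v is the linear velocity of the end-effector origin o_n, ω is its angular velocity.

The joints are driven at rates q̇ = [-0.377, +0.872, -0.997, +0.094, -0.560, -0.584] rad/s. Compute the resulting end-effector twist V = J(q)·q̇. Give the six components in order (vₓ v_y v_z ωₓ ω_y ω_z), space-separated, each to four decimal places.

o_n = [-0.6866, -1.3876, 1.0824]
J₁: ẑ×o_n = [1.3876, -0.6866, 0.0000], ω = ẑ
J2: z=[0.6820, -0.7314, 0.0000] o=[-0.4681, -0.4365, 0.4800] → [-0.4406, -0.4108, -0.8085, 0.6820, -0.7314, 0.0000]
J3: z=[0.6820, -0.7314, 0.0000] o=[-0.6778, -0.6321, 0.0704] → [-0.7401, -0.6902, -0.5217, 0.6820, -0.7314, 0.0000]
J4: z=[-0.3320, -0.3096, -0.8910] o=[-0.8066, -1.4085, 0.3882] → [-0.1963, 0.1236, 0.0302, -0.3320, -0.3096, -0.8910]
J5: z=[0.4760, -0.8705, 0.1251] o=[-0.9490, -1.4923, 0.3469] → [-0.6533, -0.3172, 0.2782, 0.4760, -0.8705, 0.1251]
J6: z=[-0.4506, -0.1192, 0.8847] o=[-0.4505, -1.1771, 0.6432] → [0.1339, -0.0110, 0.0667, -0.4506, -0.1192, 0.8847]
V = J·q̇ = [0.0998, 0.7844, -0.3768, -0.1199, 0.6194, -1.0475]

0.0998 0.7844 -0.3768 -0.1199 0.6194 -1.0475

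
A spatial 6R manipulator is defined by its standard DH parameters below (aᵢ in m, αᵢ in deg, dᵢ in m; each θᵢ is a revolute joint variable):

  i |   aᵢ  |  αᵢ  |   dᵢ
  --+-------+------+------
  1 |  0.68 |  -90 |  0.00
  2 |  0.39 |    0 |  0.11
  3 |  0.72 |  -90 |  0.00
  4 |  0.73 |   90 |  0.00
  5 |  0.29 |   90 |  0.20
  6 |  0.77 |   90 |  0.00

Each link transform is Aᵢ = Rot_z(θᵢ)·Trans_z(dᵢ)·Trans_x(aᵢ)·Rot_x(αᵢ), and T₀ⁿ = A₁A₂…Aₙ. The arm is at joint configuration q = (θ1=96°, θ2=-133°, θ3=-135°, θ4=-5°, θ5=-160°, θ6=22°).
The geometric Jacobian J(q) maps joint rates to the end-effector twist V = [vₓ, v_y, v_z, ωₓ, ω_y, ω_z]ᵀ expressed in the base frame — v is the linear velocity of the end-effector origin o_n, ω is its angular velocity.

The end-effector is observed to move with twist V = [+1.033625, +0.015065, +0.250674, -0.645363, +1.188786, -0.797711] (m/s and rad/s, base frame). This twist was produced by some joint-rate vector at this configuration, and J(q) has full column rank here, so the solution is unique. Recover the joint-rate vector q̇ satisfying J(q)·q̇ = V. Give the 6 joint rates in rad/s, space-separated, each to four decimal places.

o_n = [-0.6523, 0.6765, -0.1913]
J₁: ẑ×o_n = [-0.6765, -0.6523, 0.0000], ω = ẑ
J2: z=[-0.9945, -0.1045, 0.0000] o=[-0.0711, 0.6763, 0.0000] → [0.0200, -0.1903, -0.0610, -0.9945, -0.1045, 0.0000]
J3: z=[-0.9945, -0.1045, 0.0000] o=[-0.1527, 0.4003, 0.2852] → [0.0498, -0.4739, -0.3269, -0.9945, -0.1045, 0.0000]
J4: z=[0.1045, -0.9939, 0.0349] o=[-0.1500, 0.3753, -0.4343] → [-0.2520, -0.0429, -0.4677, 0.1045, -0.9939, 0.0349]
J5: z=[-0.9911, -0.1011, 0.0871] o=[-0.2107, 0.3434, -1.1611] → [-0.1271, 0.9226, -0.3748, -0.9911, -0.1011, 0.0871]
J6: z=[0.1266, -0.9190, 0.3733] o=[-0.3966, 0.4336, -0.8758] → [-0.7197, -0.1821, -0.2042, 0.1266, -0.9190, 0.3733]
q̇ = J⁺·V = [-0.5240, -0.1200, 0.7620, -0.6590, -0.1440, -0.6380]

-0.5240 -0.1200 0.7620 -0.6590 -0.1440 -0.6380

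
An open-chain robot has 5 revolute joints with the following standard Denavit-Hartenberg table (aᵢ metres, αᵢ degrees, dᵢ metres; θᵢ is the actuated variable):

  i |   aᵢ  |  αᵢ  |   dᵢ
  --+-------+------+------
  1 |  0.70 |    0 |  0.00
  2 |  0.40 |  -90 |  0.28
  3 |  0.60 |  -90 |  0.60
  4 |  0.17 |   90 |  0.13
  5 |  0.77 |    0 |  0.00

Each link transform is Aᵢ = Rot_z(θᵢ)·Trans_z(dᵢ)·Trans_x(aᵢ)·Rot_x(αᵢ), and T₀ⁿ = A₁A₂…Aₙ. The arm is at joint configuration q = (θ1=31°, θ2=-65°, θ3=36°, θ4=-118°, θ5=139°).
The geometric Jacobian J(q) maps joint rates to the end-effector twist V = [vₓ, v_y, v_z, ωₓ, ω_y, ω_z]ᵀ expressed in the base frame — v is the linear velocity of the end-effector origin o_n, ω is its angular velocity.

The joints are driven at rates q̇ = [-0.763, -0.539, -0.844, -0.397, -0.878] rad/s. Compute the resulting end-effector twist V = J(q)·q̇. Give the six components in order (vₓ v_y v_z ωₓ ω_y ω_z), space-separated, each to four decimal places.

o_n = [1.2865, 0.1833, -0.7000]
J₁: ẑ×o_n = [-0.1833, 1.2865, 0.0000], ω = ẑ
J2: z=[0.0000, 0.0000, 1.0000] o=[0.6000, 0.3605, 0.0000] → [0.1772, 0.6865, -0.0000, 0.0000, 0.0000, 1.0000]
J3: z=[0.5592, 0.8290, 0.0000] o=[0.9316, 0.1368, 0.2800] → [-0.8124, 0.5480, -0.2682, 0.5592, 0.8290, 0.0000]
J4: z=[-0.4873, 0.3287, -0.8090] o=[1.6696, 0.3628, -0.0727] → [-0.3514, 0.0042, 0.2134, -0.4873, 0.3287, -0.8090]
J5: z=[-0.8547, 0.0102, 0.5190] o=[1.6366, 0.5661, -0.1309] → [0.1928, -0.6681, 0.3307, -0.8547, 0.0102, 0.5190]
V = J·q̇ = [0.7003, -1.2293, -0.1487, 0.4719, -0.8392, -1.4365]

0.7003 -1.2293 -0.1487 0.4719 -0.8392 -1.4365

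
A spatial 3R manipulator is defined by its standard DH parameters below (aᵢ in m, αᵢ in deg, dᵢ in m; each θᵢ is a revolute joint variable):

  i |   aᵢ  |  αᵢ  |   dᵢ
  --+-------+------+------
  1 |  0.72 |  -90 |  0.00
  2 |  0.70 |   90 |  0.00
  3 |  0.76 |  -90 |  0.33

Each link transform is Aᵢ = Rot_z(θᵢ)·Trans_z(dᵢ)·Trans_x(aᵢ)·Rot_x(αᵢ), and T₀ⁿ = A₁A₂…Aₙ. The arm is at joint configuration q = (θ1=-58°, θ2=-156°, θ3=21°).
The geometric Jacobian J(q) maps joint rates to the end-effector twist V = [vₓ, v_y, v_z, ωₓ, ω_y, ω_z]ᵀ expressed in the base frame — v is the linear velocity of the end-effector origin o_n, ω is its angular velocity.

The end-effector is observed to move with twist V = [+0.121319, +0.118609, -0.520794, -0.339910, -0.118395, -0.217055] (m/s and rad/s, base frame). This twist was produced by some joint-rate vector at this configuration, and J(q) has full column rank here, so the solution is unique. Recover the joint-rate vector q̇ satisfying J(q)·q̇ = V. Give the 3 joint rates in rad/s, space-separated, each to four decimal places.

-0.0380 -0.3510 0.1960

o_n = [-0.1410, 0.7396, 0.2718]
J₁: ẑ×o_n = [-0.7396, -0.1410, 0.0000], ω = ẑ
J2: z=[0.8480, 0.5299, 0.0000] o=[0.3815, -0.6106, 0.0000] → [0.1441, -0.2305, 1.4219, 0.8480, 0.5299, 0.0000]
J3: z=[-0.2155, 0.3449, -0.9135] o=[0.0427, -0.0683, 0.2847] → [0.7336, 0.1650, -0.1108, -0.2155, 0.3449, -0.9135]
q̇ = J⁺·V = [-0.0380, -0.3510, 0.1960]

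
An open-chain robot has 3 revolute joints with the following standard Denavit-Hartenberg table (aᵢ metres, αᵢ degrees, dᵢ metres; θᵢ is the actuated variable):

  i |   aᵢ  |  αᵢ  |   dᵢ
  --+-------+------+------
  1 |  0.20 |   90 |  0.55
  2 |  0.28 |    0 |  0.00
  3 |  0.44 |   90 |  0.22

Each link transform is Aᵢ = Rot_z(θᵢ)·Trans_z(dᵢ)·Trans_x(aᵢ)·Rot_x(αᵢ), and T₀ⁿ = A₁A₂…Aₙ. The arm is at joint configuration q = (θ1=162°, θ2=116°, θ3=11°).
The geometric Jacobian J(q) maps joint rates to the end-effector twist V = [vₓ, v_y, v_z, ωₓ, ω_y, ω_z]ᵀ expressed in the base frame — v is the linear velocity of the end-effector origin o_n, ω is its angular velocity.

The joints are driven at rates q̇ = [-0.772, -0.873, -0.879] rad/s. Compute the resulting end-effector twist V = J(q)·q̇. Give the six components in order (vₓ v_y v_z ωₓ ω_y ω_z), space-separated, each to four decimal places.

o_n = [0.2463, 0.1513, 1.1531]
J₁: ẑ×o_n = [-0.1513, 0.2463, 0.0000], ω = ẑ
J2: z=[0.3090, 0.9511, 0.0000] o=[-0.1902, 0.0618, 0.5500] → [0.5735, -0.1864, -0.3875, 0.3090, 0.9511, 0.0000]
J3: z=[0.3090, 0.9511, 0.0000] o=[-0.0735, 0.0239, 0.8017] → [0.3342, -0.1086, -0.2648, 0.3090, 0.9511, 0.0000]
V = J·q̇ = [-0.6777, 0.0680, 0.5711, -0.5414, -1.6663, -0.7720]

-0.6777 0.0680 0.5711 -0.5414 -1.6663 -0.7720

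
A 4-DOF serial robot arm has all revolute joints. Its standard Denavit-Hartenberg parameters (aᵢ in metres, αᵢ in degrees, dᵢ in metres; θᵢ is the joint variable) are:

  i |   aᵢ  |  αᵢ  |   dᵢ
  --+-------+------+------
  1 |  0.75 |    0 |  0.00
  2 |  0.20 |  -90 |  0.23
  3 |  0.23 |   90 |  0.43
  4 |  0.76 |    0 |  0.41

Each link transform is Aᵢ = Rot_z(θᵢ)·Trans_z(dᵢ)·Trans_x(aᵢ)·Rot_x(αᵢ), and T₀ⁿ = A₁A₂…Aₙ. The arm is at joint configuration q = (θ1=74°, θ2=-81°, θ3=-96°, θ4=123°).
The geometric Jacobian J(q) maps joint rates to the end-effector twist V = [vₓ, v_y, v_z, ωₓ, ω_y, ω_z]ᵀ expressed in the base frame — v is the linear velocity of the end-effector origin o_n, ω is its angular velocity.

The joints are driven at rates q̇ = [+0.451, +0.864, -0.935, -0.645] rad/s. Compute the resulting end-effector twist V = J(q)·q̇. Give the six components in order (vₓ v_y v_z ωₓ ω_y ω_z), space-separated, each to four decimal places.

-1.5491 0.2627 0.0456 0.5227 -1.0062 1.3824

o_n = [0.1497, 1.8034, 0.0042]
J₁: ẑ×o_n = [-1.8034, 0.1497, 0.0000], ω = ẑ
J2: z=[0.0000, 0.0000, 1.0000] o=[0.2067, 0.7209, 0.0000] → [-1.0824, -0.0570, 0.0000, 0.0000, 0.0000, 1.0000]
J3: z=[0.1219, 0.9925, 0.0000] o=[0.4052, 0.6966, 0.2300] → [-0.2241, 0.0275, 0.3885, 0.1219, 0.9925, 0.0000]
J4: z=[-0.9871, 0.1212, -0.1045] o=[0.4338, 1.1263, 0.4587] → [0.0157, -0.4190, -0.6339, -0.9871, 0.1212, -0.1045]
V = J·q̇ = [-1.5491, 0.2627, 0.0456, 0.5227, -1.0062, 1.3824]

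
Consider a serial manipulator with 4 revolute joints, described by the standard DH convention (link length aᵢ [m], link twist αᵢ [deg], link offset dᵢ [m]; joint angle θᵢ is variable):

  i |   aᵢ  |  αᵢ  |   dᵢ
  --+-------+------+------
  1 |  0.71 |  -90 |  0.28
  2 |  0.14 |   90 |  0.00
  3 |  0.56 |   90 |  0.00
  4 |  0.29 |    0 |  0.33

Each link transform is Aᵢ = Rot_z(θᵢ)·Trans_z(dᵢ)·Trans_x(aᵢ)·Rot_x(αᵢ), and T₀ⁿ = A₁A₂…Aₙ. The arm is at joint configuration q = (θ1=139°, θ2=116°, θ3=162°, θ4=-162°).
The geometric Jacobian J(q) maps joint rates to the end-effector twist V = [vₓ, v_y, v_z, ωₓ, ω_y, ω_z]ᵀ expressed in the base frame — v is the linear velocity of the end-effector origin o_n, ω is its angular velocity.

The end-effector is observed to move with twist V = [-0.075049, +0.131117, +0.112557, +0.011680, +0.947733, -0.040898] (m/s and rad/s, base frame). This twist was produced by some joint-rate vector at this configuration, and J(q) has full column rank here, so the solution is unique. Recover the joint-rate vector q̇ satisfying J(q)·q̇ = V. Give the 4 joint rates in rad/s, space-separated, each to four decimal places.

0.1030 -0.2940 0.6140 -0.4510

o_n = [-0.7479, 0.1180, 0.3447]
J₁: ẑ×o_n = [-0.1180, -0.7479, 0.0000], ω = ẑ
J2: z=[-0.6561, -0.7547, 0.0000] o=[-0.5358, 0.4658, 0.2800] → [-0.0489, 0.0425, 0.0681, -0.6561, -0.7547, 0.0000]
J3: z=[-0.6783, 0.5897, -0.4384] o=[-0.4895, 0.4255, 0.1542] → [-0.0225, 0.2425, 0.3610, -0.6783, 0.5897, -0.4384]
J4: z=[-0.5217, -0.8066, -0.2777] o=[-0.7793, 0.4481, 0.6329] → [0.1407, -0.1590, 0.1975, -0.5217, -0.8066, -0.2777]
q̇ = J⁺·V = [0.1030, -0.2940, 0.6140, -0.4510]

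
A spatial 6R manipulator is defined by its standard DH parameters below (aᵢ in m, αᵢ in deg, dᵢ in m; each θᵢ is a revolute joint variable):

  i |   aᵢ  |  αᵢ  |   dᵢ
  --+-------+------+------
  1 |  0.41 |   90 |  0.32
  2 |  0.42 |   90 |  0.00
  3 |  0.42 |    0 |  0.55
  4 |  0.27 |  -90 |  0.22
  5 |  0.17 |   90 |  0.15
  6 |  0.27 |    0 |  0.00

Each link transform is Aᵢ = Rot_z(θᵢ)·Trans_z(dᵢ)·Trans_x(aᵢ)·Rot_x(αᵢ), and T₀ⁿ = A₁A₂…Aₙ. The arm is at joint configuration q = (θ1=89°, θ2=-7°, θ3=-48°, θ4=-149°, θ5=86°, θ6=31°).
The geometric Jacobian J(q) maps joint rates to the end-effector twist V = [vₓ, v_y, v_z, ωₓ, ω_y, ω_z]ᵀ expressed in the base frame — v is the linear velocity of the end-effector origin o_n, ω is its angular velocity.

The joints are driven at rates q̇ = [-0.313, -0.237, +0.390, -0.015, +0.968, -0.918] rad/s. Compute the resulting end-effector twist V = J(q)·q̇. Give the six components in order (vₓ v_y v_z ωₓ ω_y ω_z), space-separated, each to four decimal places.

0.2927 0.6867 0.0108 -1.4206 0.5753 -0.6939

o_n = [-0.4892, 0.7027, -0.0872]
J₁: ẑ×o_n = [-0.7027, -0.4892, 0.0000], ω = ẑ
J2: z=[0.9998, -0.0175, 0.0000] o=[0.0072, 0.4099, 0.3200] → [0.0071, 0.4071, 0.2840, 0.9998, -0.0175, 0.0000]
J3: z=[-0.0021, -0.1219, -0.9925] o=[0.0144, 0.8267, 0.2688] → [-0.0798, 0.4992, -0.0611, -0.0021, -0.1219, -0.9925]
J4: z=[-0.0021, -0.1219, -0.9925] o=[-0.2939, 1.0441, -0.3113] → [-0.3662, 0.1943, -0.0231, -0.0021, -0.1219, -0.9925]
J5: z=[-0.9612, -0.2735, 0.0356] o=[-0.2200, 0.7596, -0.4982] → [-0.1104, 0.3855, -0.0189, -0.9612, -0.2735, 0.0356]
J6: z=[0.2749, -0.9603, 0.0470] o=[-0.3605, 0.7280, -0.3232] → [-0.2254, -0.0709, -0.1306, 0.2749, -0.9603, 0.0470]
V = J·q̇ = [0.2927, 0.6867, 0.0108, -1.4206, 0.5753, -0.6939]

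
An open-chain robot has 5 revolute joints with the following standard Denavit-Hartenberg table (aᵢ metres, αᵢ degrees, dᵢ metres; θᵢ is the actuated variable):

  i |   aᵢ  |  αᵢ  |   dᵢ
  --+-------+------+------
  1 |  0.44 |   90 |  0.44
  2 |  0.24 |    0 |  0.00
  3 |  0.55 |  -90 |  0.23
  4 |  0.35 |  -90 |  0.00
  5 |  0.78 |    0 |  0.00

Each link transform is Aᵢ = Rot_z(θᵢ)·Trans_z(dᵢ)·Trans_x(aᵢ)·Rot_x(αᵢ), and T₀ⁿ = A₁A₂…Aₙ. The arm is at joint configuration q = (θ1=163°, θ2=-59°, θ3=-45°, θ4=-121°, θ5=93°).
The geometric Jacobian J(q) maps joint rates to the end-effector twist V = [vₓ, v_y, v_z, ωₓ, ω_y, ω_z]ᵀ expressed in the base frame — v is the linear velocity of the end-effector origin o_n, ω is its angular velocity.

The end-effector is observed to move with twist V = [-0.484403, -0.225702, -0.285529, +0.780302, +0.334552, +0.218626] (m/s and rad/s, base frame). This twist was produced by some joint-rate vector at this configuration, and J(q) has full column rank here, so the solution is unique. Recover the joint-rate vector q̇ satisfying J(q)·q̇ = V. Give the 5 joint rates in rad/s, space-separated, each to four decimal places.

0.6780 0.1620 0.0240 -0.5180 0.7030

o_n = [0.4189, 0.3896, 0.0436]
J₁: ẑ×o_n = [-0.3896, 0.4189, 0.0000], ω = ẑ
J2: z=[0.2924, 0.9563, 0.0000] o=[-0.4208, 0.1286, 0.4400] → [-0.3791, 0.1159, -0.7267, 0.2924, 0.9563, 0.0000]
J3: z=[0.2924, 0.9563, 0.0000] o=[-0.5390, 0.1648, 0.2343] → [-0.1824, 0.0558, -0.8503, 0.2924, 0.9563, 0.0000]
J4: z=[-0.9279, 0.2837, -0.2419] o=[-0.3445, 0.3458, -0.2994] → [0.1079, 0.1335, -0.2571, -0.9279, 0.2837, -0.2419]
J5: z=[0.3489, 0.4319, -0.8317] o=[-0.2985, 0.6455, -0.1245] → [-0.1403, -0.6553, -0.3991, 0.3489, 0.4319, -0.8317]
q̇ = J⁺·V = [0.6780, 0.1620, 0.0240, -0.5180, 0.7030]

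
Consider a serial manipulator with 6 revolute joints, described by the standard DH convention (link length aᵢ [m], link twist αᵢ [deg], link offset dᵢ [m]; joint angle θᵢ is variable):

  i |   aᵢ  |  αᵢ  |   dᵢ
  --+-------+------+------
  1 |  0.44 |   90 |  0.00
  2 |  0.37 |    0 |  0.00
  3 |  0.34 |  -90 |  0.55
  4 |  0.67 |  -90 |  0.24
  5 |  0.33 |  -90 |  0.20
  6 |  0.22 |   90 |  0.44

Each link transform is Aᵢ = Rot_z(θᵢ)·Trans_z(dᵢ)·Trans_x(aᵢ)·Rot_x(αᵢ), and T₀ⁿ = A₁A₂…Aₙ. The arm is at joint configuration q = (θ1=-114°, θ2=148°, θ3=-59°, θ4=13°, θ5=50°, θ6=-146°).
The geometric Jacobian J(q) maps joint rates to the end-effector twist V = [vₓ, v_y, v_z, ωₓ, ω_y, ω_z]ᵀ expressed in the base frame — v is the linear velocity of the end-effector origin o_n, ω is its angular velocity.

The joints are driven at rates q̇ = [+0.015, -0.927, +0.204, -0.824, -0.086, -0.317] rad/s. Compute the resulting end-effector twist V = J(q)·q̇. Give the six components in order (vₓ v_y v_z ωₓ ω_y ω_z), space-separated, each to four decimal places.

-0.5787 -0.4798 0.5300 0.3798 -0.8528 0.2601

o_n = [-0.2466, -0.2121, 0.8774]
J₁: ẑ×o_n = [0.2121, -0.2466, 0.0000], ω = ẑ
J2: z=[-0.9135, 0.4067, 0.0000] o=[-0.1790, -0.4020, 0.0000] → [0.3569, 0.8016, -0.1460, -0.9135, 0.4067, 0.0000]
J3: z=[-0.9135, 0.4067, 0.0000] o=[-0.0513, -0.1153, 0.1961] → [0.2771, 0.6225, 0.1678, -0.9135, 0.4067, 0.0000]
J4: z=[0.4067, 0.9134, 0.0175] o=[-0.5562, 0.1030, 0.5360] → [0.3174, -0.1334, -0.4109, 0.4067, 0.9134, 0.0175]
J5: z=[0.8917, -0.3927, -0.2249] o=[-0.3255, 0.2505, 1.1929] → [0.0199, 0.2636, -0.3815, 0.8917, -0.3927, -0.2249]
J6: z=[-0.4135, -0.5051, -0.7575] o=[-0.2079, -0.0817, 1.3502] → [0.1400, -0.1662, 0.0344, -0.4135, -0.5051, -0.7575]
V = J·q̇ = [-0.5787, -0.4798, 0.5300, 0.3798, -0.8528, 0.2601]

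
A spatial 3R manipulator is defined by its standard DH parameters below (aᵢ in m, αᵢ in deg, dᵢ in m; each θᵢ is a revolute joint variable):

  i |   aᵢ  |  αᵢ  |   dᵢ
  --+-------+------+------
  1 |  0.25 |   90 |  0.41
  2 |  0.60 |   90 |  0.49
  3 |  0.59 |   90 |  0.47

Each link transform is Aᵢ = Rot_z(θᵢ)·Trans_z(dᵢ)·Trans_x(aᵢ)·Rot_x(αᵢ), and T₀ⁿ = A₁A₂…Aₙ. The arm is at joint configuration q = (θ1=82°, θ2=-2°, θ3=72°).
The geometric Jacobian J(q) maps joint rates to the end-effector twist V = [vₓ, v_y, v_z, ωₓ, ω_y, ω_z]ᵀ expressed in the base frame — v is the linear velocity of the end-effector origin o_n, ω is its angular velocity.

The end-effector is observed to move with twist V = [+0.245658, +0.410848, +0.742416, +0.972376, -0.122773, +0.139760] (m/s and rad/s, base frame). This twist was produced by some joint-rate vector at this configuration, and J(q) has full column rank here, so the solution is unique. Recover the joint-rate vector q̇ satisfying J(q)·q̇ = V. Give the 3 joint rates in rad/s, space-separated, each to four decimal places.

-0.2540 0.9800 -0.3940

o_n = [1.1822, 0.8593, -0.0870]
J₁: ẑ×o_n = [-0.8593, 1.1822, 0.0000], ω = ẑ
J2: z=[0.9903, -0.1392, 0.0000] o=[0.0348, 0.2476, 0.4100] → [0.0692, 0.4922, 0.7654, 0.9903, -0.1392, 0.0000]
J3: z=[-0.0049, -0.0346, -0.9994] o=[0.6035, 0.7732, 0.3891] → [0.1025, -0.5807, 0.0196, -0.0049, -0.0346, -0.9994]
q̇ = J⁺·V = [-0.2540, 0.9800, -0.3940]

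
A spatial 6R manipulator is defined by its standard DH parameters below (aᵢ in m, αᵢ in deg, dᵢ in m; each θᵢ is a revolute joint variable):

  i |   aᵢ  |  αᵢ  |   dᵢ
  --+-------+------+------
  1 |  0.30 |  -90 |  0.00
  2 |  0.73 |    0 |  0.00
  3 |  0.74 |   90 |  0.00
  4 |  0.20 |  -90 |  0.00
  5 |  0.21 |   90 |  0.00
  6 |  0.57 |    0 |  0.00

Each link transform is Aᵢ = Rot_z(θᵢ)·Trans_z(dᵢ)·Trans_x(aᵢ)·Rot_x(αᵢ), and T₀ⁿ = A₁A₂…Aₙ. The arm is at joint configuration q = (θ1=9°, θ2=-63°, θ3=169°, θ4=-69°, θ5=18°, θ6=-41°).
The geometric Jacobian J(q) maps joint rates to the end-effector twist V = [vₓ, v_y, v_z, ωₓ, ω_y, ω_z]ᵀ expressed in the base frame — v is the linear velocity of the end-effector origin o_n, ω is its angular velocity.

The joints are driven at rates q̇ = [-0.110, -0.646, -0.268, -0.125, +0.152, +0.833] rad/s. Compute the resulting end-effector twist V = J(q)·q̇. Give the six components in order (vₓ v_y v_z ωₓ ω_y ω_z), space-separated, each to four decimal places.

-0.2142 -0.1762 -0.3856 0.7418 -0.9961 -0.5190

o_n = [0.3896, -0.8385, 0.0506]
J₁: ẑ×o_n = [0.8385, 0.3896, -0.0000], ω = ẑ
J2: z=[-0.1564, 0.9877, 0.0000] o=[0.2963, 0.0469, 0.0000] → [0.0500, 0.0079, 0.0464, -0.1564, 0.9877, 0.0000]
J3: z=[-0.1564, 0.9877, 0.0000] o=[0.6236, 0.0988, 0.6504] → [-0.5925, -0.0938, 0.3778, -0.1564, 0.9877, 0.0000]
J4: z=[0.9494, 0.1504, -0.2756] o=[0.4222, 0.0669, -0.0609] → [-0.2328, -0.0969, -0.8547, 0.9494, 0.1504, -0.2756]
J5: z=[-0.3102, 0.3137, -0.8974] o=[0.4319, -0.1206, -0.1298] → [-0.5877, 0.0939, 0.2360, -0.3102, 0.3137, -0.8974]
J6: z=[0.9179, -0.1467, -0.3686] o=[0.3799, -0.3176, -0.1807] → [-0.2259, -0.2159, -0.4767, 0.9179, -0.1467, -0.3686]
V = J·q̇ = [-0.2142, -0.1762, -0.3856, 0.7418, -0.9961, -0.5190]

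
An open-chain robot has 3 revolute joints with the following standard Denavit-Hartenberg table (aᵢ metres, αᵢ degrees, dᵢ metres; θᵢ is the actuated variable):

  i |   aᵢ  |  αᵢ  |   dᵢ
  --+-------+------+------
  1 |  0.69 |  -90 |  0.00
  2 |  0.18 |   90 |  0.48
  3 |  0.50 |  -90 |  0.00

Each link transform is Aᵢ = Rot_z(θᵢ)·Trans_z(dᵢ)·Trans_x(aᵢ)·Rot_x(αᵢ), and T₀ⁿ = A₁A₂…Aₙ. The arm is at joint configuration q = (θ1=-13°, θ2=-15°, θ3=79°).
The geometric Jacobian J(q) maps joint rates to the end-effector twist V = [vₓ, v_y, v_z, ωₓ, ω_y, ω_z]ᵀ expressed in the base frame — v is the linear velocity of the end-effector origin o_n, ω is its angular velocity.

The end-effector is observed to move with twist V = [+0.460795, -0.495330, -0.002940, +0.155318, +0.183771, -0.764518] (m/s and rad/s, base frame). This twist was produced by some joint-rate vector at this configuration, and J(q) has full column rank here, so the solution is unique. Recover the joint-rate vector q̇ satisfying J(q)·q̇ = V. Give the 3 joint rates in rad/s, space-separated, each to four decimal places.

o_n = [1.1499, 0.7309, 0.0713]
J₁: ẑ×o_n = [-0.7309, 1.1499, 0.0000], ω = ẑ
J2: z=[0.2250, 0.9744, 0.0000] o=[0.6723, -0.1552, 0.0000] → [0.0695, -0.0160, -0.2660, 0.2250, 0.9744, 0.0000]
J3: z=[-0.2522, 0.0582, 0.9659] o=[0.9497, 0.2734, 0.0466] → [-0.4405, 0.1996, -0.1270, -0.2522, 0.0582, 0.9659]
q̇ = J⁺·V = [-0.3540, 0.2140, -0.4250]

-0.3540 0.2140 -0.4250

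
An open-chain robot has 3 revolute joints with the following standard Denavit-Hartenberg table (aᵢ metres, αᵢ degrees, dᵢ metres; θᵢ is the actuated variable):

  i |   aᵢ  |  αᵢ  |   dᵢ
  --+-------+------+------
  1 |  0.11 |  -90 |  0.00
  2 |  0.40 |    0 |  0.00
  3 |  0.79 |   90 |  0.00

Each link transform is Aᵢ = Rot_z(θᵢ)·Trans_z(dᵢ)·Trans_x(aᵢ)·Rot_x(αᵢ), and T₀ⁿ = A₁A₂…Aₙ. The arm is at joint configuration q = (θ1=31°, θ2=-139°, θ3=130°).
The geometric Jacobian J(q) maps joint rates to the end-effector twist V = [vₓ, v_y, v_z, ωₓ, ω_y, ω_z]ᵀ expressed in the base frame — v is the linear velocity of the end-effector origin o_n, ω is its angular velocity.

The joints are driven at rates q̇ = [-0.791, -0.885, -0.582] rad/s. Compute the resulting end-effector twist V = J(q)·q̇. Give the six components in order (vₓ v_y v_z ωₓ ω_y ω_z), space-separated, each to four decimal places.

-0.1148 -0.6119 0.8775 0.7556 -1.2575 -0.7910

o_n = [0.5043, 0.3030, 0.3860]
J₁: ẑ×o_n = [-0.3030, 0.5043, 0.0000], ω = ẑ
J2: z=[-0.5150, 0.8572, 0.0000] o=[0.0943, 0.0567, 0.0000] → [0.3309, 0.1988, -0.4784, -0.5150, 0.8572, 0.0000]
J3: z=[-0.5150, 0.8572, 0.0000] o=[-0.1645, -0.0988, 0.2624] → [0.1059, 0.0637, -0.7803, -0.5150, 0.8572, 0.0000]
V = J·q̇ = [-0.1148, -0.6119, 0.8775, 0.7556, -1.2575, -0.7910]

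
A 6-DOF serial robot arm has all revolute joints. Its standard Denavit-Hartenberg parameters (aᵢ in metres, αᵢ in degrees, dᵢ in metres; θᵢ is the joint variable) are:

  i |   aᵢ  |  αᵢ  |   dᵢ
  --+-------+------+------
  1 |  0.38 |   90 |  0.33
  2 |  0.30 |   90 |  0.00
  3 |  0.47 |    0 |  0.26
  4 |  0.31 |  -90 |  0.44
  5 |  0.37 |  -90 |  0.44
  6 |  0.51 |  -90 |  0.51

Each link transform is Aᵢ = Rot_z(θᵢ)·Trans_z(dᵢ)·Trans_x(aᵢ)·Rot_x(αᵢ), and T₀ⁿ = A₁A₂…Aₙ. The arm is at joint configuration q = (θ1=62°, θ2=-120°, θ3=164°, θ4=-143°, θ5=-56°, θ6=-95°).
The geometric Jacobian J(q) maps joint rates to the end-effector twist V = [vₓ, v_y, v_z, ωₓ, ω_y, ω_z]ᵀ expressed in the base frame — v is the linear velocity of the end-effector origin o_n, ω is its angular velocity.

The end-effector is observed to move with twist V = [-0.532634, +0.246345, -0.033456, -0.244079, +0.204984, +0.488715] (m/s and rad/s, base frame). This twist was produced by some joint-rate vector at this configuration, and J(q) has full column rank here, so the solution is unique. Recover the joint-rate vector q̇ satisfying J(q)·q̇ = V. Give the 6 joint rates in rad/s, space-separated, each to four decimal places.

-0.3730 -0.1400 0.4870 -0.6460 0.1190 -0.9520

o_n = [1.0003, -0.9784, 0.3584]
J₁: ẑ×o_n = [0.9784, 1.0003, -0.0000], ω = ẑ
J2: z=[0.8829, -0.4695, 0.0000] o=[0.1784, 0.3355, 0.3300] → [-0.0133, -0.0251, -0.7742, 0.8829, -0.4695, 0.0000]
J3: z=[-0.4066, -0.7647, 0.5000] o=[0.1080, 0.2031, 0.0702] → [0.3704, 0.5633, 1.1626, -0.4066, -0.7647, 0.5000]
J4: z=[-0.4066, -0.7647, 0.5000] o=[0.2227, 0.1429, 0.5915] → [0.7389, 0.2940, 1.0504, -0.4066, -0.7647, 0.5000]
J5: z=[0.9084, -0.2801, 0.3104] o=[0.0740, -0.3735, 0.5608] → [0.2444, 0.4714, -0.2901, 0.9084, -0.2801, 0.3104]
J6: z=[0.3080, -0.0536, -0.9499] o=[0.3691, -0.8513, 0.6835] → [-0.1032, -0.4994, -0.0053, 0.3080, -0.0536, -0.9499]
q̇ = J⁺·V = [-0.3730, -0.1400, 0.4870, -0.6460, 0.1190, -0.9520]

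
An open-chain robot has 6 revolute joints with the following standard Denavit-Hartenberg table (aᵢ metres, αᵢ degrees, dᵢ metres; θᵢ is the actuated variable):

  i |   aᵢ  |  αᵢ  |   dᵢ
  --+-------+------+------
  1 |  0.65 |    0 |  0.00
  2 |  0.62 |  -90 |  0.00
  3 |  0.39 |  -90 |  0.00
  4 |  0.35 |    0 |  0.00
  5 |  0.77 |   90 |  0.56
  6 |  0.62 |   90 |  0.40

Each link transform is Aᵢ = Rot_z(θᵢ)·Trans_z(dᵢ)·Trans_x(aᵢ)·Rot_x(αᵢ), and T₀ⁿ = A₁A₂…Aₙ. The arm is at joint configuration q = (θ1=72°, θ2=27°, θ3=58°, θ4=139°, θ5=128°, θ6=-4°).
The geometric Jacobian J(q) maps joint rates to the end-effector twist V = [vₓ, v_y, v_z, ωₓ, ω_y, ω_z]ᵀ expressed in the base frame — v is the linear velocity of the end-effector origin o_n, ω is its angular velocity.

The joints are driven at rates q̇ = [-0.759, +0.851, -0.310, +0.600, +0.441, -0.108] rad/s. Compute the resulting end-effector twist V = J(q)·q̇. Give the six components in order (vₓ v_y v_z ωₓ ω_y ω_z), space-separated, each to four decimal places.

-0.2660 0.3654 -1.2463 0.4298 -0.7679 -0.5511

o_n = [-0.9209, 0.4388, 0.0198]
J₁: ẑ×o_n = [-0.4388, -0.9209, 0.0000], ω = ẑ
J2: z=[0.0000, 0.0000, 1.0000] o=[0.2009, 0.6182, 0.0000] → [0.1794, -1.1218, 0.0000, 0.0000, 0.0000, 1.0000]
J3: z=[-0.9877, -0.1564, 0.0000] o=[0.1039, 1.2306, 0.0000] → [-0.0031, 0.0196, 0.6217, -0.9877, -0.1564, 0.0000]
J4: z=[0.1327, -0.8376, -0.5299] o=[0.0715, 1.4347, -0.3307] → [-0.8214, 0.4794, -0.9634, 0.1327, -0.8376, -0.5299]
J5: z=[0.1327, -0.8376, -0.5299] o=[0.3202, 1.3323, -0.1067] → [-0.5795, 0.6409, -1.1581, 0.1327, -0.8376, -0.5299]
J6: z=[0.1345, -0.5145, 0.8469] o=[-0.3616, 0.7219, -0.3693] → [0.0396, -0.5260, -0.3258, 0.1345, -0.5145, 0.8469]
V = J·q̇ = [-0.2660, 0.3654, -1.2463, 0.4298, -0.7679, -0.5511]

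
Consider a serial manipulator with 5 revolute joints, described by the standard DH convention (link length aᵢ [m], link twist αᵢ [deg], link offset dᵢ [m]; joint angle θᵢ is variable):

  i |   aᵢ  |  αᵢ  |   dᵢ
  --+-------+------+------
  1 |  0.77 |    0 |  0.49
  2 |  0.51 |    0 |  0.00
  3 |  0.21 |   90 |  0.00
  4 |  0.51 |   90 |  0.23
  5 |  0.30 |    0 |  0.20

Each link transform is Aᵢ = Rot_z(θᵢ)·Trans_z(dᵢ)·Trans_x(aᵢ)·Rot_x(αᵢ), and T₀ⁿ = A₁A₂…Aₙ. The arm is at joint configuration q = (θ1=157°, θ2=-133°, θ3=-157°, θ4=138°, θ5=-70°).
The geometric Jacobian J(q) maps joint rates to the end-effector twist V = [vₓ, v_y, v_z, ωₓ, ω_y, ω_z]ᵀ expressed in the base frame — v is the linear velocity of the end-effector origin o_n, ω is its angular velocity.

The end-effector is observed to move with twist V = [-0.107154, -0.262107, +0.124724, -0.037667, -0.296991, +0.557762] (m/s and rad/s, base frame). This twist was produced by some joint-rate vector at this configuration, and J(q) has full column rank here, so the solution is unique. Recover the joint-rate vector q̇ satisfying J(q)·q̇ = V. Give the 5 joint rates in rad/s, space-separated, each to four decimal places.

0.3040 -0.4950 0.4790 -0.1750 0.3630

o_n = [-0.1289, 0.5544, 1.0485]
J₁: ẑ×o_n = [-0.5544, -0.1289, 0.0000], ω = ẑ
J2: z=[0.0000, 0.0000, 1.0000] o=[-0.7088, 0.3009, 0.4900] → [-0.2535, 0.5799, 0.0000, 0.0000, 0.0000, 1.0000]
J3: z=[0.0000, 0.0000, 1.0000] o=[-0.2429, 0.5083, 0.4900] → [-0.0461, 0.1140, 0.0000, 0.0000, 0.0000, 1.0000]
J4: z=[-0.7314, 0.6820, 0.0000] o=[-0.3861, 0.3547, 0.4900] → [0.3809, 0.4085, -0.3214, -0.7314, 0.6820, 0.0000]
J5: z=[-0.4563, -0.4894, 0.7431] o=[-0.2958, 0.7888, 0.8313] → [0.0678, 0.2232, 0.1886, -0.4563, -0.4894, 0.7431]
q̇ = J⁺·V = [0.3040, -0.4950, 0.4790, -0.1750, 0.3630]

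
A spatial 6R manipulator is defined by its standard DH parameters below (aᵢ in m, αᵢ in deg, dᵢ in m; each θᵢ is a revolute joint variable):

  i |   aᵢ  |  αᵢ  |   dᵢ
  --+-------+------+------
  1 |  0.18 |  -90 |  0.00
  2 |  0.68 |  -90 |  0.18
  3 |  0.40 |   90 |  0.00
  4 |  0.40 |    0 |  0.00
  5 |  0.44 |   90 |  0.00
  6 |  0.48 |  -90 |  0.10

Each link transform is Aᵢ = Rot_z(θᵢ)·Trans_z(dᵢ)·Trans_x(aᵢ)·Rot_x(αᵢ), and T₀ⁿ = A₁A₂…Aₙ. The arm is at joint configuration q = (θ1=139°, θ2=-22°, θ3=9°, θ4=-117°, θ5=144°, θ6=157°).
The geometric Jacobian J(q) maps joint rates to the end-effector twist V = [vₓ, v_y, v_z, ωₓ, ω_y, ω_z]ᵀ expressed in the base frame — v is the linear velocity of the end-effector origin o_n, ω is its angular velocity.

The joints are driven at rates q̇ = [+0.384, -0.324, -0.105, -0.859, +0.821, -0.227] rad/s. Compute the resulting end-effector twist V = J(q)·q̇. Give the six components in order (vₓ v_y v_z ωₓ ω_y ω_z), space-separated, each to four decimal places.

0.0800 -0.7605 -0.0246 0.2745 0.2191 0.2535

o_n = [-0.8999, 0.3527, 0.7766]
J₁: ẑ×o_n = [-0.3527, -0.8999, 0.0000], ω = ẑ
J2: z=[-0.6561, -0.7547, 0.0000] o=[-0.1358, 0.1181, 0.0000] → [-0.5861, 0.5095, -0.7306, -0.6561, -0.7547, 0.0000]
J3: z=[-0.2827, 0.2458, -0.9272] o=[-0.7298, 0.3959, 0.2547] → [0.0882, 0.3053, 0.0540, -0.2827, 0.2458, -0.9272]
J4: z=[-0.7574, -0.6503, 0.0586] o=[-0.9652, 0.6834, 0.4027] → [-0.2237, 0.2870, 0.2929, -0.7574, -0.6503, 0.0586]
J5: z=[-0.7574, -0.6503, 0.0586] o=[-0.7575, 0.4653, 0.6660] → [-0.0653, 0.0754, -0.0073, -0.7574, -0.6503, 0.0586]
J6: z=[-0.0153, 0.1074, 0.9941] o=[-1.0447, 0.7962, 0.6258] → [0.4571, 0.1463, -0.0088, -0.0153, 0.1074, 0.9941]
V = J·q̇ = [0.0800, -0.7605, -0.0246, 0.2745, 0.2191, 0.2535]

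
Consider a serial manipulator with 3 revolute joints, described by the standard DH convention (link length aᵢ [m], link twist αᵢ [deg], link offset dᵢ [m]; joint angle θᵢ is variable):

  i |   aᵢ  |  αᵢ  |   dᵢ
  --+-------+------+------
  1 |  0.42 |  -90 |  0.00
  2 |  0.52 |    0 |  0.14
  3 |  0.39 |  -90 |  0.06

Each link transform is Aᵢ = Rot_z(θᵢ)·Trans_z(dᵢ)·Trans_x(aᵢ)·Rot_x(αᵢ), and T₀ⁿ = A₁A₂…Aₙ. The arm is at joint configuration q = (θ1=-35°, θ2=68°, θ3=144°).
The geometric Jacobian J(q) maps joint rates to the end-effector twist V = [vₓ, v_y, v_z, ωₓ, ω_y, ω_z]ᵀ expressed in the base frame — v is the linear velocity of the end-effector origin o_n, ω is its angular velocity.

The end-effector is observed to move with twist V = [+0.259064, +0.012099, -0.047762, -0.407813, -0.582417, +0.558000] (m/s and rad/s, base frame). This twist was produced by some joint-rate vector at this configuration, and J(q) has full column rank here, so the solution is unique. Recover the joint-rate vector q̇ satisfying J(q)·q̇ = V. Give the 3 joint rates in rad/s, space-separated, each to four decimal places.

o_n = [0.3474, 0.0009, -0.2755]
J₁: ẑ×o_n = [-0.0009, 0.3474, 0.0000], ω = ẑ
J2: z=[0.5736, 0.8192, 0.0000] o=[0.3440, -0.2409, 0.0000] → [-0.2256, 0.1580, 0.1359, 0.5736, 0.8192, 0.0000]
J3: z=[0.5736, 0.8192, 0.0000] o=[0.5839, -0.2380, -0.4821] → [0.1693, -0.1185, 0.3307, 0.5736, 0.8192, 0.0000]
q̇ = J⁺·V = [0.5580, -0.9620, 0.2510]

0.5580 -0.9620 0.2510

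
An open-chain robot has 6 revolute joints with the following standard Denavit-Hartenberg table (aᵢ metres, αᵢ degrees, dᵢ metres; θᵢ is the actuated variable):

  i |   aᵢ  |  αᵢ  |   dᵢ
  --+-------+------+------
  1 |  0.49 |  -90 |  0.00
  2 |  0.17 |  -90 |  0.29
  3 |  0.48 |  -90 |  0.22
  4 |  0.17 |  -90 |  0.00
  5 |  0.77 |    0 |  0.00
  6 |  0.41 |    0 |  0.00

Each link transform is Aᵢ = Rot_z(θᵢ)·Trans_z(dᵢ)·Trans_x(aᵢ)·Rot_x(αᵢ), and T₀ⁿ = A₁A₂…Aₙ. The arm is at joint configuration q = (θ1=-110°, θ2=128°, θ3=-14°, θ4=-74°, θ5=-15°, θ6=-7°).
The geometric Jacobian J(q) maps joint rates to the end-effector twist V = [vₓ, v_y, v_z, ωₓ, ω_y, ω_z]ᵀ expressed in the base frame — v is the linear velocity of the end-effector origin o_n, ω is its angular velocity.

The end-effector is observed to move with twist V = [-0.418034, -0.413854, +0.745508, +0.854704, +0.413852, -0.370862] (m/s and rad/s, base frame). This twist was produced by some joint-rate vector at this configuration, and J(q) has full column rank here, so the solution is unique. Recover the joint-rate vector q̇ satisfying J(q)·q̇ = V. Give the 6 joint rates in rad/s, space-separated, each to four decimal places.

-0.8980 0.0340 0.9060 -0.6080 -0.6840 0.8460

o_n = [0.5926, 1.1896, 0.0603]
J₁: ẑ×o_n = [-1.1896, 0.5926, 0.0000], ω = ẑ
J2: z=[0.9397, -0.3420, 0.0000] o=[-0.1676, -0.4604, 0.0000] → [-0.0206, -0.0566, 1.8105, 0.9397, -0.3420, 0.0000]
J3: z=[0.2695, 0.7405, 0.6157] o=[0.1407, -0.4613, -0.1340] → [-0.8725, 0.2259, 0.1103, 0.2695, 0.7405, 0.6157]
J4: z=[-0.8608, 0.4718, -0.1906] o=[0.4072, -0.0686, -0.3655] → [0.4408, 0.3312, -1.1706, -0.8608, 0.4718, -0.1906]
J5: z=[0.3406, 0.2560, -0.9047] o=[0.4715, 0.0748, -0.3007] → [1.1009, -0.2325, 0.3487, 0.3406, 0.2560, -0.9047]
J6: z=[0.3406, 0.2560, -0.9047] o=[0.5811, 0.7963, -0.0553] → [0.3853, -0.0498, 0.1310, 0.3406, 0.2560, -0.9047]
q̇ = J⁺·V = [-0.8980, 0.0340, 0.9060, -0.6080, -0.6840, 0.8460]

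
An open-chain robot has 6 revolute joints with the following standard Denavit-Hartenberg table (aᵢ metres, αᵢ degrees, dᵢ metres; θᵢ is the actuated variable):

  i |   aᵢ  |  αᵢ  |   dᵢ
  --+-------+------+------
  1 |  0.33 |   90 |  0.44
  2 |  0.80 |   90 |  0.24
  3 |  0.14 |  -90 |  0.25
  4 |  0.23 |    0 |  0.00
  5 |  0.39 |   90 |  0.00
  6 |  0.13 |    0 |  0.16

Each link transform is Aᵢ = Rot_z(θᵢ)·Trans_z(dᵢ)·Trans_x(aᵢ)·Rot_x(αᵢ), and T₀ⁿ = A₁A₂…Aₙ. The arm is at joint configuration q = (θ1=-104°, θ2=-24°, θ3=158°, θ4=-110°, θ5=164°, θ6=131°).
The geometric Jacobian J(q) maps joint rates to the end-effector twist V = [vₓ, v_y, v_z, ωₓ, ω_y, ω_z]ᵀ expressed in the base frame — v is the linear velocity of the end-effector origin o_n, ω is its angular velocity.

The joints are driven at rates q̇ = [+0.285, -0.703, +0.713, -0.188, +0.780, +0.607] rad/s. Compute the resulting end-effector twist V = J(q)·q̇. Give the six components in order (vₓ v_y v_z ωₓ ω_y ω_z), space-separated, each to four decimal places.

0.4511 -0.0592 -0.1005 1.2911 0.7640 -0.4169

o_n = [-0.4209, -0.4994, -0.0175]
J₁: ẑ×o_n = [0.4994, -0.4209, 0.0000], ω = ẑ
J2: z=[-0.9703, 0.2419, 0.0000] o=[-0.0798, -0.3202, 0.4400] → [-0.1107, -0.4439, 0.2564, -0.9703, 0.2419, 0.0000]
J3: z=[0.0984, 0.3947, -0.9135] o=[-0.4895, -0.9713, 0.1146] → [0.3789, -0.0497, 0.0194, 0.0984, 0.3947, -0.9135]
J4: z=[0.9824, 0.1077, 0.1524] o=[-0.4871, -0.7449, -0.0610] → [-0.0327, -0.0326, 0.2340, 0.9824, 0.1077, 0.1524]
J5: z=[0.9824, 0.1077, 0.1524] o=[-0.4534, -0.7313, -0.2881] → [-0.0062, -0.2609, 0.2244, 0.9824, 0.1077, 0.1524]
J6: z=[-0.0704, 0.9702, -0.2319] o=[-0.5208, -0.6467, 0.0866] → [-0.0668, -0.0305, -0.1073, -0.0704, 0.9702, -0.2319]
V = J·q̇ = [0.4511, -0.0592, -0.1005, 1.2911, 0.7640, -0.4169]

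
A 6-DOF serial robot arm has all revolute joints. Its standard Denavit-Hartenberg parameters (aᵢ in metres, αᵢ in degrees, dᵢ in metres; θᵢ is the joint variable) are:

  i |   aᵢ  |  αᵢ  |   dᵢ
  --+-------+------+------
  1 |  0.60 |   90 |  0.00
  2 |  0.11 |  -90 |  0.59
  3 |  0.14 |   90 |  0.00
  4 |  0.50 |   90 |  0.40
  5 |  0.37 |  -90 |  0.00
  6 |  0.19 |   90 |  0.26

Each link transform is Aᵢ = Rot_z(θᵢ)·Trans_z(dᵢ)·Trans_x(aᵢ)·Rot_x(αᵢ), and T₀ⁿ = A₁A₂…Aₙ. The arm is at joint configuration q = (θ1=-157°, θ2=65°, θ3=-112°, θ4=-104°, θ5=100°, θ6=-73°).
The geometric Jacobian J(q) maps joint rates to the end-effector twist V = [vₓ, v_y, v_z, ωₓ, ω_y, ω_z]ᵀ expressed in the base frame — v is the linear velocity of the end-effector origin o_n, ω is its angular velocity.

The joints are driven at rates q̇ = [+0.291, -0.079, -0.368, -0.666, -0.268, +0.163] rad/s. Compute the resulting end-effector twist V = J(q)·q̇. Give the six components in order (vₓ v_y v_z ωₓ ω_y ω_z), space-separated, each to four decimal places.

o_n = [-0.5174, 0.0284, -0.5755]
J₁: ẑ×o_n = [-0.0284, -0.5174, 0.0000], ω = ẑ
J2: z=[-0.3907, 0.9205, 0.0000] o=[-0.5523, -0.2344, 0.0000] → [-0.5298, -0.2249, -0.1348, -0.3907, 0.9205, 0.0000]
J3: z=[0.8343, 0.3541, 0.4226] o=[-0.8256, 0.2905, 0.0997] → [-0.1283, 0.6936, -0.3278, 0.8343, 0.3541, 0.4226]
J4: z=[0.5071, -0.1917, -0.8403] o=[-0.8559, 0.4186, 0.0522] → [-0.2076, 0.0338, -0.1330, 0.5071, -0.1917, -0.8403]
J5: z=[0.4119, -0.8025, 0.4317] o=[-1.0317, 0.0594, -0.4479] → [0.1158, 0.2745, 0.3999, 0.4119, -0.8025, 0.4317]
J6: z=[0.6575, 0.5898, 0.4689] o=[-0.7983, 0.0259, -0.7331] → [0.0917, 0.0281, -0.1640, 0.6575, 0.5898, 0.4689]
V = J·q̇ = [0.2030, -0.4795, 0.0860, -0.6171, 0.2358, 0.6559]

0.2030 -0.4795 0.0860 -0.6171 0.2358 0.6559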